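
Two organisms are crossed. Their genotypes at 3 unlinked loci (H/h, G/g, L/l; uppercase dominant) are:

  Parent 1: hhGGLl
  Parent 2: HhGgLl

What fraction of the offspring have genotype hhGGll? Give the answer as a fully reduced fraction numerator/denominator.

P(hhGGll) = 1/16

hhGGLl gametes: hGL×4, hGl×4
HhGgLl gametes: HGL×1, HGl×1, HgL×1, Hgl×1, hGL×1, hGl×1, hgL×1, hgl×1
hhGGLl×HhGgLl grid (8·8=64): HhGGLL=4 HhGGLl=8 HhGGll=4 HhGgLL=4 HhGgLl=8 HhGgll=4 hhGGLL=4 hhGGLl=8 hhGGll=4 hhGgLL=4 hhGgLl=8 hhGgll=4
hhGGll hits 4/64; gcd=4; 4÷4/64÷4 = 1/16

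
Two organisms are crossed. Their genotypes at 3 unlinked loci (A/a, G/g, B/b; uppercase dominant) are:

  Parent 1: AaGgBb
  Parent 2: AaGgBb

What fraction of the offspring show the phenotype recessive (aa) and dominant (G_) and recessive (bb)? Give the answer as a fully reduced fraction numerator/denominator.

AaGgBb gametes: AGB×1, AGb×1, AgB×1, Agb×1, aGB×1, aGb×1, agB×1, agb×1
AaGgBb gametes: AGB×1, AGb×1, AgB×1, Agb×1, aGB×1, aGb×1, agB×1, agb×1
AaGgBb×AaGgBb grid (8·8=64): AAGGBB=1 AAGGBb=2 AAGGbb=1 AAGgBB=2 AAGgBb=4 AAGgbb=2 AAggBB=1 AAggBb=2 AAggbb=1 AaGGBB=2 AaGGBb=4 AaGGbb=2 AaGgBB=4 AaGgBb=8 AaGgbb=4 AaggBB=2 AaggBb=4 Aaggbb=2 aaGGBB=1 aaGGBb=2 aaGGbb=1 aaGgBB=2 aaGgBb=4 aaGgbb=2 aaggBB=1 aaggBb=2 aaggbb=1
aa G_ bb hits 3/64; gcd=1; 3÷1/64÷1 = 3/64

P(aa G_ bb) = 3/64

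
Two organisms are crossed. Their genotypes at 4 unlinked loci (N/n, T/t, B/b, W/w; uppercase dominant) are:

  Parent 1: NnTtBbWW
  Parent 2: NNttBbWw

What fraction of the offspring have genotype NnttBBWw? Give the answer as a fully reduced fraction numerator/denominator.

NnTtBbWW gametes: NTBW×2, NTbW×2, NtBW×2, NtbW×2, nTBW×2, nTbW×2, ntBW×2, ntbW×2
NNttBbWw gametes: NtBW×4, NtBw×4, NtbW×4, Ntbw×4
NnTtBbWW×NNttBbWw grid (16·16=256): NNTtBBWW=8 NNTtBBWw=8 NNTtBbWW=16 NNTtBbWw=16 NNTtbbWW=8 NNTtbbWw=8 NNttBBWW=8 NNttBBWw=8 NNttBbWW=16 NNttBbWw=16 NNttbbWW=8 NNttbbWw=8 NnTtBBWW=8 NnTtBBWw=8 NnTtBbWW=16 NnTtBbWw=16 NnTtbbWW=8 NnTtbbWw=8 NnttBBWW=8 NnttBBWw=8 NnttBbWW=16 NnttBbWw=16 NnttbbWW=8 NnttbbWw=8
NnttBBWw hits 8/256; gcd=8; 8÷8/256÷8 = 1/32

P(NnttBBWw) = 1/32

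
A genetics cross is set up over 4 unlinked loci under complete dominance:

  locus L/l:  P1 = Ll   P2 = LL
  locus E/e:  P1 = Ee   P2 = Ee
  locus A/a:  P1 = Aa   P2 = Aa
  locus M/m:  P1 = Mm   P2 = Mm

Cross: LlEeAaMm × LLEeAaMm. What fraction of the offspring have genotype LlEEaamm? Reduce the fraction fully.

LlEeAaMm gametes: LEAM×1, LEAm×1, LEaM×1, LEam×1, LeAM×1, LeAm×1, LeaM×1, Leam×1, lEAM×1, lEAm×1, lEaM×1, lEam×1, leAM×1, leAm×1, leaM×1, leam×1
LLEeAaMm gametes: LEAM×2, LEAm×2, LEaM×2, LEam×2, LeAM×2, LeAm×2, LeaM×2, Leam×2
LlEeAaMm×LLEeAaMm grid (16·16=256): LLEEAAMM=2 LLEEAAMm=4 LLEEAAmm=2 LLEEAaMM=4 LLEEAaMm=8 LLEEAamm=4 LLEEaaMM=2 LLEEaaMm=4 LLEEaamm=2 LLEeAAMM=4 LLEeAAMm=8 LLEeAAmm=4 LLEeAaMM=8 LLEeAaMm=16 LLEeAamm=8 LLEeaaMM=4 LLEeaaMm=8 LLEeaamm=4 LLeeAAMM=2 LLeeAAMm=4 LLeeAAmm=2 LLeeAaMM=4 LLeeAaMm=8 LLeeAamm=4 LLeeaaMM=2 LLeeaaMm=4 LLeeaamm=2 LlEEAAMM=2 LlEEAAMm=4 LlEEAAmm=2 LlEEAaMM=4 LlEEAaMm=8 LlEEAamm=4 LlEEaaMM=2 LlEEaaMm=4 LlEEaamm=2 LlEeAAMM=4 LlEeAAMm=8 LlEeAAmm=4 LlEeAaMM=8 LlEeAaMm=16 LlEeAamm=8 LlEeaaMM=4 LlEeaaMm=8 LlEeaamm=4 LleeAAMM=2 LleeAAMm=4 LleeAAmm=2 LleeAaMM=4 LleeAaMm=8 LleeAamm=4 LleeaaMM=2 LleeaaMm=4 Lleeaamm=2
LlEEaamm hits 2/256; gcd=2; 2÷2/256÷2 = 1/128

P(LlEEaamm) = 1/128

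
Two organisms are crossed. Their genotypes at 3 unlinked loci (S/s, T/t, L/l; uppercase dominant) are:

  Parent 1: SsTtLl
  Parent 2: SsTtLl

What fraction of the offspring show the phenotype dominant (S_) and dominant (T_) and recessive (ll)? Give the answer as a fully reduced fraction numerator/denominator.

P(S_ T_ ll) = 9/64

SsTtLl gametes: STL×1, STl×1, StL×1, Stl×1, sTL×1, sTl×1, stL×1, stl×1
SsTtLl gametes: STL×1, STl×1, StL×1, Stl×1, sTL×1, sTl×1, stL×1, stl×1
SsTtLl×SsTtLl grid (8·8=64): SSTTLL=1 SSTTLl=2 SSTTll=1 SSTtLL=2 SSTtLl=4 SSTtll=2 SSttLL=1 SSttLl=2 SSttll=1 SsTTLL=2 SsTTLl=4 SsTTll=2 SsTtLL=4 SsTtLl=8 SsTtll=4 SsttLL=2 SsttLl=4 Ssttll=2 ssTTLL=1 ssTTLl=2 ssTTll=1 ssTtLL=2 ssTtLl=4 ssTtll=2 ssttLL=1 ssttLl=2 ssttll=1
S_ T_ ll hits 9/64; gcd=1; 9÷1/64÷1 = 9/64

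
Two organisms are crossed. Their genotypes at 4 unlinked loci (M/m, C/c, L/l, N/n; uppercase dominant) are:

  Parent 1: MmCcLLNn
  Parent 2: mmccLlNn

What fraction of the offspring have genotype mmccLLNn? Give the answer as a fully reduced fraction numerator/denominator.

MmCcLLNn gametes: MCLN×2, MCLn×2, McLN×2, McLn×2, mCLN×2, mCLn×2, mcLN×2, mcLn×2
mmccLlNn gametes: mcLN×4, mcLn×4, mclN×4, mcln×4
MmCcLLNn×mmccLlNn grid (16·16=256): MmCcLLNN=8 MmCcLLNn=16 MmCcLLnn=8 MmCcLlNN=8 MmCcLlNn=16 MmCcLlnn=8 MmccLLNN=8 MmccLLNn=16 MmccLLnn=8 MmccLlNN=8 MmccLlNn=16 MmccLlnn=8 mmCcLLNN=8 mmCcLLNn=16 mmCcLLnn=8 mmCcLlNN=8 mmCcLlNn=16 mmCcLlnn=8 mmccLLNN=8 mmccLLNn=16 mmccLLnn=8 mmccLlNN=8 mmccLlNn=16 mmccLlnn=8
mmccLLNn hits 16/256; gcd=16; 16÷16/256÷16 = 1/16

P(mmccLLNn) = 1/16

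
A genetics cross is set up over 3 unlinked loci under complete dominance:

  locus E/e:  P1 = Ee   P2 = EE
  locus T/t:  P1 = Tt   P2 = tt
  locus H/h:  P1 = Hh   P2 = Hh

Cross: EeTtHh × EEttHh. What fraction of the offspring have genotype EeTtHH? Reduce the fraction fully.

EeTtHh gametes: ETH×1, ETh×1, EtH×1, Eth×1, eTH×1, eTh×1, etH×1, eth×1
EEttHh gametes: EtH×4, Eth×4
EeTtHh×EEttHh grid (8·8=64): EETtHH=4 EETtHh=8 EETthh=4 EEttHH=4 EEttHh=8 EEtthh=4 EeTtHH=4 EeTtHh=8 EeTthh=4 EettHH=4 EettHh=8 Eetthh=4
EeTtHH hits 4/64; gcd=4; 4÷4/64÷4 = 1/16

P(EeTtHH) = 1/16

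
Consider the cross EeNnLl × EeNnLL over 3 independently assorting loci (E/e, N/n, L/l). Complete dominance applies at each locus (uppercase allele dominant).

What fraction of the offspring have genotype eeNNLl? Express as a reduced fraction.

EeNnLl gametes: ENL×1, ENl×1, EnL×1, Enl×1, eNL×1, eNl×1, enL×1, enl×1
EeNnLL gametes: ENL×2, EnL×2, eNL×2, enL×2
EeNnLl×EeNnLL grid (8·8=64): EENNLL=2 EENNLl=2 EENnLL=4 EENnLl=4 EEnnLL=2 EEnnLl=2 EeNNLL=4 EeNNLl=4 EeNnLL=8 EeNnLl=8 EennLL=4 EennLl=4 eeNNLL=2 eeNNLl=2 eeNnLL=4 eeNnLl=4 eennLL=2 eennLl=2
eeNNLl hits 2/64; gcd=2; 2÷2/64÷2 = 1/32

P(eeNNLl) = 1/32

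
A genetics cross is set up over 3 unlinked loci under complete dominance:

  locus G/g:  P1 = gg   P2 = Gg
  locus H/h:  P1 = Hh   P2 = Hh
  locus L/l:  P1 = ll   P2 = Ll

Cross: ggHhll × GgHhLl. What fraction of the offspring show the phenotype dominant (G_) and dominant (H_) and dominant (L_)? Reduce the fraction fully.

ggHhll gametes: gHl×4, ghl×4
GgHhLl gametes: GHL×1, GHl×1, GhL×1, Ghl×1, gHL×1, gHl×1, ghL×1, ghl×1
ggHhll×GgHhLl grid (8·8=64): GgHHLl=4 GgHHll=4 GgHhLl=8 GgHhll=8 GghhLl=4 Gghhll=4 ggHHLl=4 ggHHll=4 ggHhLl=8 ggHhll=8 gghhLl=4 gghhll=4
G_ H_ L_ hits 12/64; gcd=4; 12÷4/64÷4 = 3/16

P(G_ H_ L_) = 3/16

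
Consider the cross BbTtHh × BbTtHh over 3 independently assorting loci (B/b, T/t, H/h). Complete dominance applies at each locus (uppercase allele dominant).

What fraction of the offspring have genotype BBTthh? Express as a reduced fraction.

P(BBTthh) = 1/32

BbTtHh gametes: BTH×1, BTh×1, BtH×1, Bth×1, bTH×1, bTh×1, btH×1, bth×1
BbTtHh gametes: BTH×1, BTh×1, BtH×1, Bth×1, bTH×1, bTh×1, btH×1, bth×1
BbTtHh×BbTtHh grid (8·8=64): BBTTHH=1 BBTTHh=2 BBTThh=1 BBTtHH=2 BBTtHh=4 BBTthh=2 BBttHH=1 BBttHh=2 BBtthh=1 BbTTHH=2 BbTTHh=4 BbTThh=2 BbTtHH=4 BbTtHh=8 BbTthh=4 BbttHH=2 BbttHh=4 Bbtthh=2 bbTTHH=1 bbTTHh=2 bbTThh=1 bbTtHH=2 bbTtHh=4 bbTthh=2 bbttHH=1 bbttHh=2 bbtthh=1
BBTthh hits 2/64; gcd=2; 2÷2/64÷2 = 1/32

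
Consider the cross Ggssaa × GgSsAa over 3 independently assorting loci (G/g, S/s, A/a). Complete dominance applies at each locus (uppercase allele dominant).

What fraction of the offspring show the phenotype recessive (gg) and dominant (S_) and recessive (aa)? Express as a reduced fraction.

P(gg S_ aa) = 1/16

Ggssaa gametes: Gsa×4, gsa×4
GgSsAa gametes: GSA×1, GSa×1, GsA×1, Gsa×1, gSA×1, gSa×1, gsA×1, gsa×1
Ggssaa×GgSsAa grid (8·8=64): GGSsAa=4 GGSsaa=4 GGssAa=4 GGssaa=4 GgSsAa=8 GgSsaa=8 GgssAa=8 Ggssaa=8 ggSsAa=4 ggSsaa=4 ggssAa=4 ggssaa=4
gg S_ aa hits 4/64; gcd=4; 4÷4/64÷4 = 1/16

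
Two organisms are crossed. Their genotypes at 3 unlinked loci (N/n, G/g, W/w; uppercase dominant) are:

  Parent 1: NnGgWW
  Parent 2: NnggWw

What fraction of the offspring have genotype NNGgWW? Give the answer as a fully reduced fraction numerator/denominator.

NnGgWW gametes: NGW×2, NgW×2, nGW×2, ngW×2
NnggWw gametes: NgW×2, Ngw×2, ngW×2, ngw×2
NnGgWW×NnggWw grid (8·8=64): NNGgWW=4 NNGgWw=4 NNggWW=4 NNggWw=4 NnGgWW=8 NnGgWw=8 NnggWW=8 NnggWw=8 nnGgWW=4 nnGgWw=4 nnggWW=4 nnggWw=4
NNGgWW hits 4/64; gcd=4; 4÷4/64÷4 = 1/16

P(NNGgWW) = 1/16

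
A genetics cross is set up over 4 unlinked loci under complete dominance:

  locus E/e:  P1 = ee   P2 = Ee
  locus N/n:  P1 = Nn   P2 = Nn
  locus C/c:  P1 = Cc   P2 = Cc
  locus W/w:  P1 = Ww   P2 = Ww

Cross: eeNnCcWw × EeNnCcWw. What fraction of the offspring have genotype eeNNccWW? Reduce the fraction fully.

eeNnCcWw gametes: eNCW×2, eNCw×2, eNcW×2, eNcw×2, enCW×2, enCw×2, encW×2, encw×2
EeNnCcWw gametes: ENCW×1, ENCw×1, ENcW×1, ENcw×1, EnCW×1, EnCw×1, EncW×1, Encw×1, eNCW×1, eNCw×1, eNcW×1, eNcw×1, enCW×1, enCw×1, encW×1, encw×1
eeNnCcWw×EeNnCcWw grid (16·16=256): EeNNCCWW=2 EeNNCCWw=4 EeNNCCww=2 EeNNCcWW=4 EeNNCcWw=8 EeNNCcww=4 EeNNccWW=2 EeNNccWw=4 EeNNccww=2 EeNnCCWW=4 EeNnCCWw=8 EeNnCCww=4 EeNnCcWW=8 EeNnCcWw=16 EeNnCcww=8 EeNnccWW=4 EeNnccWw=8 EeNnccww=4 EennCCWW=2 EennCCWw=4 EennCCww=2 EennCcWW=4 EennCcWw=8 EennCcww=4 EennccWW=2 EennccWw=4 Eennccww=2 eeNNCCWW=2 eeNNCCWw=4 eeNNCCww=2 eeNNCcWW=4 eeNNCcWw=8 eeNNCcww=4 eeNNccWW=2 eeNNccWw=4 eeNNccww=2 eeNnCCWW=4 eeNnCCWw=8 eeNnCCww=4 eeNnCcWW=8 eeNnCcWw=16 eeNnCcww=8 eeNnccWW=4 eeNnccWw=8 eeNnccww=4 eennCCWW=2 eennCCWw=4 eennCCww=2 eennCcWW=4 eennCcWw=8 eennCcww=4 eennccWW=2 eennccWw=4 eennccww=2
eeNNccWW hits 2/256; gcd=2; 2÷2/256÷2 = 1/128

P(eeNNccWW) = 1/128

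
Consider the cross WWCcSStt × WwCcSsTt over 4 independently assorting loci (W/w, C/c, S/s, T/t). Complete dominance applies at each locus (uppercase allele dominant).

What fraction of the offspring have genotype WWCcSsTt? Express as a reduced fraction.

WWCcSStt gametes: WCSt×8, WcSt×8
WwCcSsTt gametes: WCST×1, WCSt×1, WCsT×1, WCst×1, WcST×1, WcSt×1, WcsT×1, Wcst×1, wCST×1, wCSt×1, wCsT×1, wCst×1, wcST×1, wcSt×1, wcsT×1, wcst×1
WWCcSStt×WwCcSsTt grid (16·16=256): WWCCSSTt=8 WWCCSStt=8 WWCCSsTt=8 WWCCSstt=8 WWCcSSTt=16 WWCcSStt=16 WWCcSsTt=16 WWCcSstt=16 WWccSSTt=8 WWccSStt=8 WWccSsTt=8 WWccSstt=8 WwCCSSTt=8 WwCCSStt=8 WwCCSsTt=8 WwCCSstt=8 WwCcSSTt=16 WwCcSStt=16 WwCcSsTt=16 WwCcSstt=16 WwccSSTt=8 WwccSStt=8 WwccSsTt=8 WwccSstt=8
WWCcSsTt hits 16/256; gcd=16; 16÷16/256÷16 = 1/16

P(WWCcSsTt) = 1/16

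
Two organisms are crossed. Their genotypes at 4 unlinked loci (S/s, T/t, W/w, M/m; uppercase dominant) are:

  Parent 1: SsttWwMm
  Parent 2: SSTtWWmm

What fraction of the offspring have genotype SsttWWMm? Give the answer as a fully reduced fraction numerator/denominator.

SsttWwMm gametes: StWM×2, StWm×2, StwM×2, Stwm×2, stWM×2, stWm×2, stwM×2, stwm×2
SSTtWWmm gametes: STWm×8, StWm×8
SsttWwMm×SSTtWWmm grid (16·16=256): SSTtWWMm=16 SSTtWWmm=16 SSTtWwMm=16 SSTtWwmm=16 SSttWWMm=16 SSttWWmm=16 SSttWwMm=16 SSttWwmm=16 SsTtWWMm=16 SsTtWWmm=16 SsTtWwMm=16 SsTtWwmm=16 SsttWWMm=16 SsttWWmm=16 SsttWwMm=16 SsttWwmm=16
SsttWWMm hits 16/256; gcd=16; 16÷16/256÷16 = 1/16

P(SsttWWMm) = 1/16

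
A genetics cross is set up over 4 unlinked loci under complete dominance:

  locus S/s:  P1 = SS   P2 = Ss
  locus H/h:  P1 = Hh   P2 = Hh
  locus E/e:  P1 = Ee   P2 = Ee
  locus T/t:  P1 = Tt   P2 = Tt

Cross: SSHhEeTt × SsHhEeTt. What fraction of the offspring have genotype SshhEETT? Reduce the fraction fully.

P(SshhEETT) = 1/128

SSHhEeTt gametes: SHET×2, SHEt×2, SHeT×2, SHet×2, ShET×2, ShEt×2, SheT×2, Shet×2
SsHhEeTt gametes: SHET×1, SHEt×1, SHeT×1, SHet×1, ShET×1, ShEt×1, SheT×1, Shet×1, sHET×1, sHEt×1, sHeT×1, sHet×1, shET×1, shEt×1, sheT×1, shet×1
SSHhEeTt×SsHhEeTt grid (16·16=256): SSHHEETT=2 SSHHEETt=4 SSHHEEtt=2 SSHHEeTT=4 SSHHEeTt=8 SSHHEett=4 SSHHeeTT=2 SSHHeeTt=4 SSHHeett=2 SSHhEETT=4 SSHhEETt=8 SSHhEEtt=4 SSHhEeTT=8 SSHhEeTt=16 SSHhEett=8 SSHheeTT=4 SSHheeTt=8 SSHheett=4 SShhEETT=2 SShhEETt=4 SShhEEtt=2 SShhEeTT=4 SShhEeTt=8 SShhEett=4 SShheeTT=2 SShheeTt=4 SShheett=2 SsHHEETT=2 SsHHEETt=4 SsHHEEtt=2 SsHHEeTT=4 SsHHEeTt=8 SsHHEett=4 SsHHeeTT=2 SsHHeeTt=4 SsHHeett=2 SsHhEETT=4 SsHhEETt=8 SsHhEEtt=4 SsHhEeTT=8 SsHhEeTt=16 SsHhEett=8 SsHheeTT=4 SsHheeTt=8 SsHheett=4 SshhEETT=2 SshhEETt=4 SshhEEtt=2 SshhEeTT=4 SshhEeTt=8 SshhEett=4 SshheeTT=2 SshheeTt=4 Sshheett=2
SshhEETT hits 2/256; gcd=2; 2÷2/256÷2 = 1/128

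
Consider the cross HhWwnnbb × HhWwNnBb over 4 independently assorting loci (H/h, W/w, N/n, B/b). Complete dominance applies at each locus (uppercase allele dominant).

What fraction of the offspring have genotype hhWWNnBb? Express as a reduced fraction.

P(hhWWNnBb) = 1/64

HhWwnnbb gametes: HWnb×4, Hwnb×4, hWnb×4, hwnb×4
HhWwNnBb gametes: HWNB×1, HWNb×1, HWnB×1, HWnb×1, HwNB×1, HwNb×1, HwnB×1, Hwnb×1, hWNB×1, hWNb×1, hWnB×1, hWnb×1, hwNB×1, hwNb×1, hwnB×1, hwnb×1
HhWwnnbb×HhWwNnBb grid (16·16=256): HHWWNnBb=4 HHWWNnbb=4 HHWWnnBb=4 HHWWnnbb=4 HHWwNnBb=8 HHWwNnbb=8 HHWwnnBb=8 HHWwnnbb=8 HHwwNnBb=4 HHwwNnbb=4 HHwwnnBb=4 HHwwnnbb=4 HhWWNnBb=8 HhWWNnbb=8 HhWWnnBb=8 HhWWnnbb=8 HhWwNnBb=16 HhWwNnbb=16 HhWwnnBb=16 HhWwnnbb=16 HhwwNnBb=8 HhwwNnbb=8 HhwwnnBb=8 Hhwwnnbb=8 hhWWNnBb=4 hhWWNnbb=4 hhWWnnBb=4 hhWWnnbb=4 hhWwNnBb=8 hhWwNnbb=8 hhWwnnBb=8 hhWwnnbb=8 hhwwNnBb=4 hhwwNnbb=4 hhwwnnBb=4 hhwwnnbb=4
hhWWNnBb hits 4/256; gcd=4; 4÷4/256÷4 = 1/64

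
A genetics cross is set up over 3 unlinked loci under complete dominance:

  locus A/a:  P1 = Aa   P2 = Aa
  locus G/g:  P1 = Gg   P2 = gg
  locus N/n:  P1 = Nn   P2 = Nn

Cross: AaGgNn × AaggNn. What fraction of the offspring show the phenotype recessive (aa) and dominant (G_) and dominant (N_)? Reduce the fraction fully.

P(aa G_ N_) = 3/32

AaGgNn gametes: AGN×1, AGn×1, AgN×1, Agn×1, aGN×1, aGn×1, agN×1, agn×1
AaggNn gametes: AgN×2, Agn×2, agN×2, agn×2
AaGgNn×AaggNn grid (8·8=64): AAGgNN=2 AAGgNn=4 AAGgnn=2 AAggNN=2 AAggNn=4 AAggnn=2 AaGgNN=4 AaGgNn=8 AaGgnn=4 AaggNN=4 AaggNn=8 Aaggnn=4 aaGgNN=2 aaGgNn=4 aaGgnn=2 aaggNN=2 aaggNn=4 aaggnn=2
aa G_ N_ hits 6/64; gcd=2; 6÷2/64÷2 = 3/32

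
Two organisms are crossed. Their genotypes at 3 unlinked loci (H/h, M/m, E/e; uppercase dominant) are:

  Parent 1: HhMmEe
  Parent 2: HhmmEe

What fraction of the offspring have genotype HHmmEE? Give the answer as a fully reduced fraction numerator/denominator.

HhMmEe gametes: HME×1, HMe×1, HmE×1, Hme×1, hME×1, hMe×1, hmE×1, hme×1
HhmmEe gametes: HmE×2, Hme×2, hmE×2, hme×2
HhMmEe×HhmmEe grid (8·8=64): HHMmEE=2 HHMmEe=4 HHMmee=2 HHmmEE=2 HHmmEe=4 HHmmee=2 HhMmEE=4 HhMmEe=8 HhMmee=4 HhmmEE=4 HhmmEe=8 Hhmmee=4 hhMmEE=2 hhMmEe=4 hhMmee=2 hhmmEE=2 hhmmEe=4 hhmmee=2
HHmmEE hits 2/64; gcd=2; 2÷2/64÷2 = 1/32

P(HHmmEE) = 1/32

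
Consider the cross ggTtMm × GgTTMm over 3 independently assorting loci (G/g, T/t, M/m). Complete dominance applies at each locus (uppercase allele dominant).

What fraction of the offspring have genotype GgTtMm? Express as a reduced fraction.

ggTtMm gametes: gTM×2, gTm×2, gtM×2, gtm×2
GgTTMm gametes: GTM×2, GTm×2, gTM×2, gTm×2
ggTtMm×GgTTMm grid (8·8=64): GgTTMM=4 GgTTMm=8 GgTTmm=4 GgTtMM=4 GgTtMm=8 GgTtmm=4 ggTTMM=4 ggTTMm=8 ggTTmm=4 ggTtMM=4 ggTtMm=8 ggTtmm=4
GgTtMm hits 8/64; gcd=8; 8÷8/64÷8 = 1/8

P(GgTtMm) = 1/8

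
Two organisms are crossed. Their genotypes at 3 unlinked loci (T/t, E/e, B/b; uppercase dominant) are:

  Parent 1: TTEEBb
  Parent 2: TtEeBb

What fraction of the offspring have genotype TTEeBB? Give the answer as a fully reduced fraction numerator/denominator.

P(TTEeBB) = 1/16

TTEEBb gametes: TEB×4, TEb×4
TtEeBb gametes: TEB×1, TEb×1, TeB×1, Teb×1, tEB×1, tEb×1, teB×1, teb×1
TTEEBb×TtEeBb grid (8·8=64): TTEEBB=4 TTEEBb=8 TTEEbb=4 TTEeBB=4 TTEeBb=8 TTEebb=4 TtEEBB=4 TtEEBb=8 TtEEbb=4 TtEeBB=4 TtEeBb=8 TtEebb=4
TTEeBB hits 4/64; gcd=4; 4÷4/64÷4 = 1/16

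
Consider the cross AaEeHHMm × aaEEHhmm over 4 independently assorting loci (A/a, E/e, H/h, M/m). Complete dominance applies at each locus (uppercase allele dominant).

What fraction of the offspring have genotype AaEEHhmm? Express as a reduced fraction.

AaEeHHMm gametes: AEHM×2, AEHm×2, AeHM×2, AeHm×2, aEHM×2, aEHm×2, aeHM×2, aeHm×2
aaEEHhmm gametes: aEHm×8, aEhm×8
AaEeHHMm×aaEEHhmm grid (16·16=256): AaEEHHMm=16 AaEEHHmm=16 AaEEHhMm=16 AaEEHhmm=16 AaEeHHMm=16 AaEeHHmm=16 AaEeHhMm=16 AaEeHhmm=16 aaEEHHMm=16 aaEEHHmm=16 aaEEHhMm=16 aaEEHhmm=16 aaEeHHMm=16 aaEeHHmm=16 aaEeHhMm=16 aaEeHhmm=16
AaEEHhmm hits 16/256; gcd=16; 16÷16/256÷16 = 1/16

P(AaEEHhmm) = 1/16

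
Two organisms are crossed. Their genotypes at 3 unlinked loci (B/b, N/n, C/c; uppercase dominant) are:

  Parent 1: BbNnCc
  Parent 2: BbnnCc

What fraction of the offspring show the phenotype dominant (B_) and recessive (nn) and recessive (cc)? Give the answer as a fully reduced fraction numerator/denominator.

P(B_ nn cc) = 3/32

BbNnCc gametes: BNC×1, BNc×1, BnC×1, Bnc×1, bNC×1, bNc×1, bnC×1, bnc×1
BbnnCc gametes: BnC×2, Bnc×2, bnC×2, bnc×2
BbNnCc×BbnnCc grid (8·8=64): BBNnCC=2 BBNnCc=4 BBNncc=2 BBnnCC=2 BBnnCc=4 BBnncc=2 BbNnCC=4 BbNnCc=8 BbNncc=4 BbnnCC=4 BbnnCc=8 Bbnncc=4 bbNnCC=2 bbNnCc=4 bbNncc=2 bbnnCC=2 bbnnCc=4 bbnncc=2
B_ nn cc hits 6/64; gcd=2; 6÷2/64÷2 = 3/32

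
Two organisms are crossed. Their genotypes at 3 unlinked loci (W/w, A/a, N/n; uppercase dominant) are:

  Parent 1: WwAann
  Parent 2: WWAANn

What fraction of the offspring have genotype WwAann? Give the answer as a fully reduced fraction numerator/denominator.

P(WwAann) = 1/8

WwAann gametes: WAn×2, Wan×2, wAn×2, wan×2
WWAANn gametes: WAN×4, WAn×4
WwAann×WWAANn grid (8·8=64): WWAANn=8 WWAAnn=8 WWAaNn=8 WWAann=8 WwAANn=8 WwAAnn=8 WwAaNn=8 WwAann=8
WwAann hits 8/64; gcd=8; 8÷8/64÷8 = 1/8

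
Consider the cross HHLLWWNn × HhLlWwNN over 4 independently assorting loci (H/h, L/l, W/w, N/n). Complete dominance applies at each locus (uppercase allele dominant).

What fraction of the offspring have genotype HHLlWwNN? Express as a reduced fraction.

P(HHLlWwNN) = 1/16

HHLLWWNn gametes: HLWN×8, HLWn×8
HhLlWwNN gametes: HLWN×2, HLwN×2, HlWN×2, HlwN×2, hLWN×2, hLwN×2, hlWN×2, hlwN×2
HHLLWWNn×HhLlWwNN grid (16·16=256): HHLLWWNN=16 HHLLWWNn=16 HHLLWwNN=16 HHLLWwNn=16 HHLlWWNN=16 HHLlWWNn=16 HHLlWwNN=16 HHLlWwNn=16 HhLLWWNN=16 HhLLWWNn=16 HhLLWwNN=16 HhLLWwNn=16 HhLlWWNN=16 HhLlWWNn=16 HhLlWwNN=16 HhLlWwNn=16
HHLlWwNN hits 16/256; gcd=16; 16÷16/256÷16 = 1/16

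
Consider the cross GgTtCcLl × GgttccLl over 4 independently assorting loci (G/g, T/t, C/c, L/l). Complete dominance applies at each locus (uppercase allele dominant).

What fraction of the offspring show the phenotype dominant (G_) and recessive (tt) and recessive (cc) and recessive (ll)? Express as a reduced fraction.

P(G_ tt cc ll) = 3/64

GgTtCcLl gametes: GTCL×1, GTCl×1, GTcL×1, GTcl×1, GtCL×1, GtCl×1, GtcL×1, Gtcl×1, gTCL×1, gTCl×1, gTcL×1, gTcl×1, gtCL×1, gtCl×1, gtcL×1, gtcl×1
GgttccLl gametes: GtcL×4, Gtcl×4, gtcL×4, gtcl×4
GgTtCcLl×GgttccLl grid (16·16=256): GGTtCcLL=4 GGTtCcLl=8 GGTtCcll=4 GGTtccLL=4 GGTtccLl=8 GGTtccll=4 GGttCcLL=4 GGttCcLl=8 GGttCcll=4 GGttccLL=4 GGttccLl=8 GGttccll=4 GgTtCcLL=8 GgTtCcLl=16 GgTtCcll=8 GgTtccLL=8 GgTtccLl=16 GgTtccll=8 GgttCcLL=8 GgttCcLl=16 GgttCcll=8 GgttccLL=8 GgttccLl=16 Ggttccll=8 ggTtCcLL=4 ggTtCcLl=8 ggTtCcll=4 ggTtccLL=4 ggTtccLl=8 ggTtccll=4 ggttCcLL=4 ggttCcLl=8 ggttCcll=4 ggttccLL=4 ggttccLl=8 ggttccll=4
G_ tt cc ll hits 12/256; gcd=4; 12÷4/256÷4 = 3/64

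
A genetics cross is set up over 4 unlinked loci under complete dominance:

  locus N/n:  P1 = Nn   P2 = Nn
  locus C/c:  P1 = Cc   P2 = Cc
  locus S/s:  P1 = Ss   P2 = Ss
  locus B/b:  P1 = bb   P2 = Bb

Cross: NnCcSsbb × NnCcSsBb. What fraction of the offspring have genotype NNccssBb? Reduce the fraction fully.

NnCcSsbb gametes: NCSb×2, NCsb×2, NcSb×2, Ncsb×2, nCSb×2, nCsb×2, ncSb×2, ncsb×2
NnCcSsBb gametes: NCSB×1, NCSb×1, NCsB×1, NCsb×1, NcSB×1, NcSb×1, NcsB×1, Ncsb×1, nCSB×1, nCSb×1, nCsB×1, nCsb×1, ncSB×1, ncSb×1, ncsB×1, ncsb×1
NnCcSsbb×NnCcSsBb grid (16·16=256): NNCCSSBb=2 NNCCSSbb=2 NNCCSsBb=4 NNCCSsbb=4 NNCCssBb=2 NNCCssbb=2 NNCcSSBb=4 NNCcSSbb=4 NNCcSsBb=8 NNCcSsbb=8 NNCcssBb=4 NNCcssbb=4 NNccSSBb=2 NNccSSbb=2 NNccSsBb=4 NNccSsbb=4 NNccssBb=2 NNccssbb=2 NnCCSSBb=4 NnCCSSbb=4 NnCCSsBb=8 NnCCSsbb=8 NnCCssBb=4 NnCCssbb=4 NnCcSSBb=8 NnCcSSbb=8 NnCcSsBb=16 NnCcSsbb=16 NnCcssBb=8 NnCcssbb=8 NnccSSBb=4 NnccSSbb=4 NnccSsBb=8 NnccSsbb=8 NnccssBb=4 Nnccssbb=4 nnCCSSBb=2 nnCCSSbb=2 nnCCSsBb=4 nnCCSsbb=4 nnCCssBb=2 nnCCssbb=2 nnCcSSBb=4 nnCcSSbb=4 nnCcSsBb=8 nnCcSsbb=8 nnCcssBb=4 nnCcssbb=4 nnccSSBb=2 nnccSSbb=2 nnccSsBb=4 nnccSsbb=4 nnccssBb=2 nnccssbb=2
NNccssBb hits 2/256; gcd=2; 2÷2/256÷2 = 1/128

P(NNccssBb) = 1/128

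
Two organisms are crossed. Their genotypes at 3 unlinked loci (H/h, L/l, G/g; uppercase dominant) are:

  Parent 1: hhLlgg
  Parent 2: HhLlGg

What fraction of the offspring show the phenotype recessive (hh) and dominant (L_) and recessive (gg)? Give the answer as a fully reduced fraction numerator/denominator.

P(hh L_ gg) = 3/16

hhLlgg gametes: hLg×4, hlg×4
HhLlGg gametes: HLG×1, HLg×1, HlG×1, Hlg×1, hLG×1, hLg×1, hlG×1, hlg×1
hhLlgg×HhLlGg grid (8·8=64): HhLLGg=4 HhLLgg=4 HhLlGg=8 HhLlgg=8 HhllGg=4 Hhllgg=4 hhLLGg=4 hhLLgg=4 hhLlGg=8 hhLlgg=8 hhllGg=4 hhllgg=4
hh L_ gg hits 12/64; gcd=4; 12÷4/64÷4 = 3/16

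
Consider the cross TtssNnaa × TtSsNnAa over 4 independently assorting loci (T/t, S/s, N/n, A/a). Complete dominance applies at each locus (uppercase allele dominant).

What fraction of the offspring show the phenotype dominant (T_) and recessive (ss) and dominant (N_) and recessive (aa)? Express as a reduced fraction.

TtssNnaa gametes: TsNa×4, Tsna×4, tsNa×4, tsna×4
TtSsNnAa gametes: TSNA×1, TSNa×1, TSnA×1, TSna×1, TsNA×1, TsNa×1, TsnA×1, Tsna×1, tSNA×1, tSNa×1, tSnA×1, tSna×1, tsNA×1, tsNa×1, tsnA×1, tsna×1
TtssNnaa×TtSsNnAa grid (16·16=256): TTSsNNAa=4 TTSsNNaa=4 TTSsNnAa=8 TTSsNnaa=8 TTSsnnAa=4 TTSsnnaa=4 TTssNNAa=4 TTssNNaa=4 TTssNnAa=8 TTssNnaa=8 TTssnnAa=4 TTssnnaa=4 TtSsNNAa=8 TtSsNNaa=8 TtSsNnAa=16 TtSsNnaa=16 TtSsnnAa=8 TtSsnnaa=8 TtssNNAa=8 TtssNNaa=8 TtssNnAa=16 TtssNnaa=16 TtssnnAa=8 Ttssnnaa=8 ttSsNNAa=4 ttSsNNaa=4 ttSsNnAa=8 ttSsNnaa=8 ttSsnnAa=4 ttSsnnaa=4 ttssNNAa=4 ttssNNaa=4 ttssNnAa=8 ttssNnaa=8 ttssnnAa=4 ttssnnaa=4
T_ ss N_ aa hits 36/256; gcd=4; 36÷4/256÷4 = 9/64

P(T_ ss N_ aa) = 9/64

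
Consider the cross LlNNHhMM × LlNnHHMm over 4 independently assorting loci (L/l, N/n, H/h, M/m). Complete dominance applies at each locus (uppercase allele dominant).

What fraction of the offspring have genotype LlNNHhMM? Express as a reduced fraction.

P(LlNNHhMM) = 1/16

LlNNHhMM gametes: LNHM×4, LNhM×4, lNHM×4, lNhM×4
LlNnHHMm gametes: LNHM×2, LNHm×2, LnHM×2, LnHm×2, lNHM×2, lNHm×2, lnHM×2, lnHm×2
LlNNHhMM×LlNnHHMm grid (16·16=256): LLNNHHMM=8 LLNNHHMm=8 LLNNHhMM=8 LLNNHhMm=8 LLNnHHMM=8 LLNnHHMm=8 LLNnHhMM=8 LLNnHhMm=8 LlNNHHMM=16 LlNNHHMm=16 LlNNHhMM=16 LlNNHhMm=16 LlNnHHMM=16 LlNnHHMm=16 LlNnHhMM=16 LlNnHhMm=16 llNNHHMM=8 llNNHHMm=8 llNNHhMM=8 llNNHhMm=8 llNnHHMM=8 llNnHHMm=8 llNnHhMM=8 llNnHhMm=8
LlNNHhMM hits 16/256; gcd=16; 16÷16/256÷16 = 1/16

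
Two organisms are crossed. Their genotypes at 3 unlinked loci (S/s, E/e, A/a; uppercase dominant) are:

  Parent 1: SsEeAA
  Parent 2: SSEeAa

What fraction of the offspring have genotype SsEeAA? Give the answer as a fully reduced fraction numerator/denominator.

SsEeAA gametes: SEA×2, SeA×2, sEA×2, seA×2
SSEeAa gametes: SEA×2, SEa×2, SeA×2, Sea×2
SsEeAA×SSEeAa grid (8·8=64): SSEEAA=4 SSEEAa=4 SSEeAA=8 SSEeAa=8 SSeeAA=4 SSeeAa=4 SsEEAA=4 SsEEAa=4 SsEeAA=8 SsEeAa=8 SseeAA=4 SseeAa=4
SsEeAA hits 8/64; gcd=8; 8÷8/64÷8 = 1/8

P(SsEeAA) = 1/8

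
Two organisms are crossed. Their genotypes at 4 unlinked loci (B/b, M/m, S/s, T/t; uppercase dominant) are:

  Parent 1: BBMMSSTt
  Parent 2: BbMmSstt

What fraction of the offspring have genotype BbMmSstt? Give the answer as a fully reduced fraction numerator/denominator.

P(BbMmSstt) = 1/16

BBMMSSTt gametes: BMST×8, BMSt×8
BbMmSstt gametes: BMSt×2, BMst×2, BmSt×2, Bmst×2, bMSt×2, bMst×2, bmSt×2, bmst×2
BBMMSSTt×BbMmSstt grid (16·16=256): BBMMSSTt=16 BBMMSStt=16 BBMMSsTt=16 BBMMSstt=16 BBMmSSTt=16 BBMmSStt=16 BBMmSsTt=16 BBMmSstt=16 BbMMSSTt=16 BbMMSStt=16 BbMMSsTt=16 BbMMSstt=16 BbMmSSTt=16 BbMmSStt=16 BbMmSsTt=16 BbMmSstt=16
BbMmSstt hits 16/256; gcd=16; 16÷16/256÷16 = 1/16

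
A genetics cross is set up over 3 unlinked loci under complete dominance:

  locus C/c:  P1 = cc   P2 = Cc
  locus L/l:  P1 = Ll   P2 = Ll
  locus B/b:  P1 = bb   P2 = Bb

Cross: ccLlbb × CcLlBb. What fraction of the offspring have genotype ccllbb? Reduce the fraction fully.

P(ccllbb) = 1/16

ccLlbb gametes: cLb×4, clb×4
CcLlBb gametes: CLB×1, CLb×1, ClB×1, Clb×1, cLB×1, cLb×1, clB×1, clb×1
ccLlbb×CcLlBb grid (8·8=64): CcLLBb=4 CcLLbb=4 CcLlBb=8 CcLlbb=8 CcllBb=4 Ccllbb=4 ccLLBb=4 ccLLbb=4 ccLlBb=8 ccLlbb=8 ccllBb=4 ccllbb=4
ccllbb hits 4/64; gcd=4; 4÷4/64÷4 = 1/16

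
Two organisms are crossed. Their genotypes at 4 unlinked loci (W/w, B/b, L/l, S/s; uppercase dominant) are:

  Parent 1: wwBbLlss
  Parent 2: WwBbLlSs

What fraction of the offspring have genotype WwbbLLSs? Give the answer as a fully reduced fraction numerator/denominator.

wwBbLlss gametes: wBLs×4, wBls×4, wbLs×4, wbls×4
WwBbLlSs gametes: WBLS×1, WBLs×1, WBlS×1, WBls×1, WbLS×1, WbLs×1, WblS×1, Wbls×1, wBLS×1, wBLs×1, wBlS×1, wBls×1, wbLS×1, wbLs×1, wblS×1, wbls×1
wwBbLlss×WwBbLlSs grid (16·16=256): WwBBLLSs=4 WwBBLLss=4 WwBBLlSs=8 WwBBLlss=8 WwBBllSs=4 WwBBllss=4 WwBbLLSs=8 WwBbLLss=8 WwBbLlSs=16 WwBbLlss=16 WwBbllSs=8 WwBbllss=8 WwbbLLSs=4 WwbbLLss=4 WwbbLlSs=8 WwbbLlss=8 WwbbllSs=4 Wwbbllss=4 wwBBLLSs=4 wwBBLLss=4 wwBBLlSs=8 wwBBLlss=8 wwBBllSs=4 wwBBllss=4 wwBbLLSs=8 wwBbLLss=8 wwBbLlSs=16 wwBbLlss=16 wwBbllSs=8 wwBbllss=8 wwbbLLSs=4 wwbbLLss=4 wwbbLlSs=8 wwbbLlss=8 wwbbllSs=4 wwbbllss=4
WwbbLLSs hits 4/256; gcd=4; 4÷4/256÷4 = 1/64

P(WwbbLLSs) = 1/64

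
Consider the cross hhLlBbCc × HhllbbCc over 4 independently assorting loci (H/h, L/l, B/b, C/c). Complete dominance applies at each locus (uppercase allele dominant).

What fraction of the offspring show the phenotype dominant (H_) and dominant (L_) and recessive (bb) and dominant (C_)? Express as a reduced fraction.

P(H_ L_ bb C_) = 3/32

hhLlBbCc gametes: hLBC×2, hLBc×2, hLbC×2, hLbc×2, hlBC×2, hlBc×2, hlbC×2, hlbc×2
HhllbbCc gametes: HlbC×4, Hlbc×4, hlbC×4, hlbc×4
hhLlBbCc×HhllbbCc grid (16·16=256): HhLlBbCC=8 HhLlBbCc=16 HhLlBbcc=8 HhLlbbCC=8 HhLlbbCc=16 HhLlbbcc=8 HhllBbCC=8 HhllBbCc=16 HhllBbcc=8 HhllbbCC=8 HhllbbCc=16 Hhllbbcc=8 hhLlBbCC=8 hhLlBbCc=16 hhLlBbcc=8 hhLlbbCC=8 hhLlbbCc=16 hhLlbbcc=8 hhllBbCC=8 hhllBbCc=16 hhllBbcc=8 hhllbbCC=8 hhllbbCc=16 hhllbbcc=8
H_ L_ bb C_ hits 24/256; gcd=8; 24÷8/256÷8 = 3/32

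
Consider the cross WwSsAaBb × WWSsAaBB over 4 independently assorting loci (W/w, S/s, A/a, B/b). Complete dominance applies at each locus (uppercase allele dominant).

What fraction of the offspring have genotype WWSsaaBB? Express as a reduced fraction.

WwSsAaBb gametes: WSAB×1, WSAb×1, WSaB×1, WSab×1, WsAB×1, WsAb×1, WsaB×1, Wsab×1, wSAB×1, wSAb×1, wSaB×1, wSab×1, wsAB×1, wsAb×1, wsaB×1, wsab×1
WWSsAaBB gametes: WSAB×4, WSaB×4, WsAB×4, WsaB×4
WwSsAaBb×WWSsAaBB grid (16·16=256): WWSSAABB=4 WWSSAABb=4 WWSSAaBB=8 WWSSAaBb=8 WWSSaaBB=4 WWSSaaBb=4 WWSsAABB=8 WWSsAABb=8 WWSsAaBB=16 WWSsAaBb=16 WWSsaaBB=8 WWSsaaBb=8 WWssAABB=4 WWssAABb=4 WWssAaBB=8 WWssAaBb=8 WWssaaBB=4 WWssaaBb=4 WwSSAABB=4 WwSSAABb=4 WwSSAaBB=8 WwSSAaBb=8 WwSSaaBB=4 WwSSaaBb=4 WwSsAABB=8 WwSsAABb=8 WwSsAaBB=16 WwSsAaBb=16 WwSsaaBB=8 WwSsaaBb=8 WwssAABB=4 WwssAABb=4 WwssAaBB=8 WwssAaBb=8 WwssaaBB=4 WwssaaBb=4
WWSsaaBB hits 8/256; gcd=8; 8÷8/256÷8 = 1/32

P(WWSsaaBB) = 1/32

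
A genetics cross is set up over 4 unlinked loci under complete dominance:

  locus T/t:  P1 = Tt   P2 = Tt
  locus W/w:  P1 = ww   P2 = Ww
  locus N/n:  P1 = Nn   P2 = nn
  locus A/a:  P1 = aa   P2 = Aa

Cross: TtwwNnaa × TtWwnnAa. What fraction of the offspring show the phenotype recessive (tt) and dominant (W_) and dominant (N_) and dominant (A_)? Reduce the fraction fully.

P(tt W_ N_ A_) = 1/32

TtwwNnaa gametes: TwNa×4, Twna×4, twNa×4, twna×4
TtWwnnAa gametes: TWnA×2, TWna×2, TwnA×2, Twna×2, tWnA×2, tWna×2, twnA×2, twna×2
TtwwNnaa×TtWwnnAa grid (16·16=256): TTWwNnAa=8 TTWwNnaa=8 TTWwnnAa=8 TTWwnnaa=8 TTwwNnAa=8 TTwwNnaa=8 TTwwnnAa=8 TTwwnnaa=8 TtWwNnAa=16 TtWwNnaa=16 TtWwnnAa=16 TtWwnnaa=16 TtwwNnAa=16 TtwwNnaa=16 TtwwnnAa=16 Ttwwnnaa=16 ttWwNnAa=8 ttWwNnaa=8 ttWwnnAa=8 ttWwnnaa=8 ttwwNnAa=8 ttwwNnaa=8 ttwwnnAa=8 ttwwnnaa=8
tt W_ N_ A_ hits 8/256; gcd=8; 8÷8/256÷8 = 1/32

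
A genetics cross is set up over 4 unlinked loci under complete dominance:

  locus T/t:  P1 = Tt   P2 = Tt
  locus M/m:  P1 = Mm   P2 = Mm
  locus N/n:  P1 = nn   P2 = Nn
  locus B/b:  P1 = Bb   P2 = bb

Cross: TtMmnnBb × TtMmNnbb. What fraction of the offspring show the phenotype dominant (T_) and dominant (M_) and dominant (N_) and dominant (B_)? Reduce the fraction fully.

TtMmnnBb gametes: TMnB×2, TMnb×2, TmnB×2, Tmnb×2, tMnB×2, tMnb×2, tmnB×2, tmnb×2
TtMmNnbb gametes: TMNb×2, TMnb×2, TmNb×2, Tmnb×2, tMNb×2, tMnb×2, tmNb×2, tmnb×2
TtMmnnBb×TtMmNnbb grid (16·16=256): TTMMNnBb=4 TTMMNnbb=4 TTMMnnBb=4 TTMMnnbb=4 TTMmNnBb=8 TTMmNnbb=8 TTMmnnBb=8 TTMmnnbb=8 TTmmNnBb=4 TTmmNnbb=4 TTmmnnBb=4 TTmmnnbb=4 TtMMNnBb=8 TtMMNnbb=8 TtMMnnBb=8 TtMMnnbb=8 TtMmNnBb=16 TtMmNnbb=16 TtMmnnBb=16 TtMmnnbb=16 TtmmNnBb=8 TtmmNnbb=8 TtmmnnBb=8 Ttmmnnbb=8 ttMMNnBb=4 ttMMNnbb=4 ttMMnnBb=4 ttMMnnbb=4 ttMmNnBb=8 ttMmNnbb=8 ttMmnnBb=8 ttMmnnbb=8 ttmmNnBb=4 ttmmNnbb=4 ttmmnnBb=4 ttmmnnbb=4
T_ M_ N_ B_ hits 36/256; gcd=4; 36÷4/256÷4 = 9/64

P(T_ M_ N_ B_) = 9/64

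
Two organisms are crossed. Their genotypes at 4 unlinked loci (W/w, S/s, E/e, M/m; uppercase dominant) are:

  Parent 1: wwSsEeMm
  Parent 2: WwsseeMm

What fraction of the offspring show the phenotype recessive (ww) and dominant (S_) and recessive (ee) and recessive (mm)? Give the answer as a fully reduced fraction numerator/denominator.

wwSsEeMm gametes: wSEM×2, wSEm×2, wSeM×2, wSem×2, wsEM×2, wsEm×2, wseM×2, wsem×2
WwsseeMm gametes: WseM×4, Wsem×4, wseM×4, wsem×4
wwSsEeMm×WwsseeMm grid (16·16=256): WwSsEeMM=8 WwSsEeMm=16 WwSsEemm=8 WwSseeMM=8 WwSseeMm=16 WwSseemm=8 WwssEeMM=8 WwssEeMm=16 WwssEemm=8 WwsseeMM=8 WwsseeMm=16 Wwsseemm=8 wwSsEeMM=8 wwSsEeMm=16 wwSsEemm=8 wwSseeMM=8 wwSseeMm=16 wwSseemm=8 wwssEeMM=8 wwssEeMm=16 wwssEemm=8 wwsseeMM=8 wwsseeMm=16 wwsseemm=8
ww S_ ee mm hits 8/256; gcd=8; 8÷8/256÷8 = 1/32

P(ww S_ ee mm) = 1/32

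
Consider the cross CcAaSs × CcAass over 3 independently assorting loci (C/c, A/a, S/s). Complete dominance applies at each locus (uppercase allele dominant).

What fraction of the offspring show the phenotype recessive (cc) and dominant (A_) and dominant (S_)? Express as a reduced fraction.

P(cc A_ S_) = 3/32

CcAaSs gametes: CAS×1, CAs×1, CaS×1, Cas×1, cAS×1, cAs×1, caS×1, cas×1
CcAass gametes: CAs×2, Cas×2, cAs×2, cas×2
CcAaSs×CcAass grid (8·8=64): CCAASs=2 CCAAss=2 CCAaSs=4 CCAass=4 CCaaSs=2 CCaass=2 CcAASs=4 CcAAss=4 CcAaSs=8 CcAass=8 CcaaSs=4 Ccaass=4 ccAASs=2 ccAAss=2 ccAaSs=4 ccAass=4 ccaaSs=2 ccaass=2
cc A_ S_ hits 6/64; gcd=2; 6÷2/64÷2 = 3/32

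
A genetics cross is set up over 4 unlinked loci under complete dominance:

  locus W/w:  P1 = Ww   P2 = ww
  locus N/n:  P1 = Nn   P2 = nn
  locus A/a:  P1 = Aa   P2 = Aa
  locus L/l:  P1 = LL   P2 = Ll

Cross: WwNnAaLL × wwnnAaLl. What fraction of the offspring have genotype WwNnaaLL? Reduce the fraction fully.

WwNnAaLL gametes: WNAL×2, WNaL×2, WnAL×2, WnaL×2, wNAL×2, wNaL×2, wnAL×2, wnaL×2
wwnnAaLl gametes: wnAL×4, wnAl×4, wnaL×4, wnal×4
WwNnAaLL×wwnnAaLl grid (16·16=256): WwNnAALL=8 WwNnAALl=8 WwNnAaLL=16 WwNnAaLl=16 WwNnaaLL=8 WwNnaaLl=8 WwnnAALL=8 WwnnAALl=8 WwnnAaLL=16 WwnnAaLl=16 WwnnaaLL=8 WwnnaaLl=8 wwNnAALL=8 wwNnAALl=8 wwNnAaLL=16 wwNnAaLl=16 wwNnaaLL=8 wwNnaaLl=8 wwnnAALL=8 wwnnAALl=8 wwnnAaLL=16 wwnnAaLl=16 wwnnaaLL=8 wwnnaaLl=8
WwNnaaLL hits 8/256; gcd=8; 8÷8/256÷8 = 1/32

P(WwNnaaLL) = 1/32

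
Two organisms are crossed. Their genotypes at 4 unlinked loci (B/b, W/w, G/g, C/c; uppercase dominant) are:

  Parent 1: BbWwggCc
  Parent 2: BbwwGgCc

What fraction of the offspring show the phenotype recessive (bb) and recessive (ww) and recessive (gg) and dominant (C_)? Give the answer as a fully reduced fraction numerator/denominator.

BbWwggCc gametes: BWgC×2, BWgc×2, BwgC×2, Bwgc×2, bWgC×2, bWgc×2, bwgC×2, bwgc×2
BbwwGgCc gametes: BwGC×2, BwGc×2, BwgC×2, Bwgc×2, bwGC×2, bwGc×2, bwgC×2, bwgc×2
BbWwggCc×BbwwGgCc grid (16·16=256): BBWwGgCC=4 BBWwGgCc=8 BBWwGgcc=4 BBWwggCC=4 BBWwggCc=8 BBWwggcc=4 BBwwGgCC=4 BBwwGgCc=8 BBwwGgcc=4 BBwwggCC=4 BBwwggCc=8 BBwwggcc=4 BbWwGgCC=8 BbWwGgCc=16 BbWwGgcc=8 BbWwggCC=8 BbWwggCc=16 BbWwggcc=8 BbwwGgCC=8 BbwwGgCc=16 BbwwGgcc=8 BbwwggCC=8 BbwwggCc=16 Bbwwggcc=8 bbWwGgCC=4 bbWwGgCc=8 bbWwGgcc=4 bbWwggCC=4 bbWwggCc=8 bbWwggcc=4 bbwwGgCC=4 bbwwGgCc=8 bbwwGgcc=4 bbwwggCC=4 bbwwggCc=8 bbwwggcc=4
bb ww gg C_ hits 12/256; gcd=4; 12÷4/256÷4 = 3/64

P(bb ww gg C_) = 3/64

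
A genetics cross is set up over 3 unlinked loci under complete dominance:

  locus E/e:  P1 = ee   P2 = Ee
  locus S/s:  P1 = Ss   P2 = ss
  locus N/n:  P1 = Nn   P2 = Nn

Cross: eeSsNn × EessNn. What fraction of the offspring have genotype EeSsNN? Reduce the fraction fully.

eeSsNn gametes: eSN×2, eSn×2, esN×2, esn×2
EessNn gametes: EsN×2, Esn×2, esN×2, esn×2
eeSsNn×EessNn grid (8·8=64): EeSsNN=4 EeSsNn=8 EeSsnn=4 EessNN=4 EessNn=8 Eessnn=4 eeSsNN=4 eeSsNn=8 eeSsnn=4 eessNN=4 eessNn=8 eessnn=4
EeSsNN hits 4/64; gcd=4; 4÷4/64÷4 = 1/16

P(EeSsNN) = 1/16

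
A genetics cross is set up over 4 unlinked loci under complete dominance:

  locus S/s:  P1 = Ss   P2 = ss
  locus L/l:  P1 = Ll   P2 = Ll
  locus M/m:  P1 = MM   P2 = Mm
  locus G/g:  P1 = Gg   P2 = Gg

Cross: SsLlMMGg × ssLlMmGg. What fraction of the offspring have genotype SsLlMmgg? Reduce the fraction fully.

SsLlMMGg gametes: SLMG×2, SLMg×2, SlMG×2, SlMg×2, sLMG×2, sLMg×2, slMG×2, slMg×2
ssLlMmGg gametes: sLMG×2, sLMg×2, sLmG×2, sLmg×2, slMG×2, slMg×2, slmG×2, slmg×2
SsLlMMGg×ssLlMmGg grid (16·16=256): SsLLMMGG=4 SsLLMMGg=8 SsLLMMgg=4 SsLLMmGG=4 SsLLMmGg=8 SsLLMmgg=4 SsLlMMGG=8 SsLlMMGg=16 SsLlMMgg=8 SsLlMmGG=8 SsLlMmGg=16 SsLlMmgg=8 SsllMMGG=4 SsllMMGg=8 SsllMMgg=4 SsllMmGG=4 SsllMmGg=8 SsllMmgg=4 ssLLMMGG=4 ssLLMMGg=8 ssLLMMgg=4 ssLLMmGG=4 ssLLMmGg=8 ssLLMmgg=4 ssLlMMGG=8 ssLlMMGg=16 ssLlMMgg=8 ssLlMmGG=8 ssLlMmGg=16 ssLlMmgg=8 ssllMMGG=4 ssllMMGg=8 ssllMMgg=4 ssllMmGG=4 ssllMmGg=8 ssllMmgg=4
SsLlMmgg hits 8/256; gcd=8; 8÷8/256÷8 = 1/32

P(SsLlMmgg) = 1/32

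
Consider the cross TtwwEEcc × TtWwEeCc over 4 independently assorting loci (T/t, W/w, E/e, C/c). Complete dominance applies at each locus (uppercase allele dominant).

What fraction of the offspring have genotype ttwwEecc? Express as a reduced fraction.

TtwwEEcc gametes: TwEc×8, twEc×8
TtWwEeCc gametes: TWEC×1, TWEc×1, TWeC×1, TWec×1, TwEC×1, TwEc×1, TweC×1, Twec×1, tWEC×1, tWEc×1, tWeC×1, tWec×1, twEC×1, twEc×1, tweC×1, twec×1
TtwwEEcc×TtWwEeCc grid (16·16=256): TTWwEECc=8 TTWwEEcc=8 TTWwEeCc=8 TTWwEecc=8 TTwwEECc=8 TTwwEEcc=8 TTwwEeCc=8 TTwwEecc=8 TtWwEECc=16 TtWwEEcc=16 TtWwEeCc=16 TtWwEecc=16 TtwwEECc=16 TtwwEEcc=16 TtwwEeCc=16 TtwwEecc=16 ttWwEECc=8 ttWwEEcc=8 ttWwEeCc=8 ttWwEecc=8 ttwwEECc=8 ttwwEEcc=8 ttwwEeCc=8 ttwwEecc=8
ttwwEecc hits 8/256; gcd=8; 8÷8/256÷8 = 1/32

P(ttwwEecc) = 1/32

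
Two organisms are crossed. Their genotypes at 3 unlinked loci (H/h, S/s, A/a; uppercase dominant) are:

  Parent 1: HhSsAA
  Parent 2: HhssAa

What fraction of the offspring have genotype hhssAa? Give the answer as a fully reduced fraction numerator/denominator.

P(hhssAa) = 1/16

HhSsAA gametes: HSA×2, HsA×2, hSA×2, hsA×2
HhssAa gametes: HsA×2, Hsa×2, hsA×2, hsa×2
HhSsAA×HhssAa grid (8·8=64): HHSsAA=4 HHSsAa=4 HHssAA=4 HHssAa=4 HhSsAA=8 HhSsAa=8 HhssAA=8 HhssAa=8 hhSsAA=4 hhSsAa=4 hhssAA=4 hhssAa=4
hhssAa hits 4/64; gcd=4; 4÷4/64÷4 = 1/16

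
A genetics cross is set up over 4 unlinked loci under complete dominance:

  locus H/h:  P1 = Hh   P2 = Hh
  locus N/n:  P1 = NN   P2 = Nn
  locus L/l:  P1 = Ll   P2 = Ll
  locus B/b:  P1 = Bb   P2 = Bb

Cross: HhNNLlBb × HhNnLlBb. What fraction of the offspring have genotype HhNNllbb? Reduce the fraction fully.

P(HhNNllbb) = 1/64

HhNNLlBb gametes: HNLB×2, HNLb×2, HNlB×2, HNlb×2, hNLB×2, hNLb×2, hNlB×2, hNlb×2
HhNnLlBb gametes: HNLB×1, HNLb×1, HNlB×1, HNlb×1, HnLB×1, HnLb×1, HnlB×1, Hnlb×1, hNLB×1, hNLb×1, hNlB×1, hNlb×1, hnLB×1, hnLb×1, hnlB×1, hnlb×1
HhNNLlBb×HhNnLlBb grid (16·16=256): HHNNLLBB=2 HHNNLLBb=4 HHNNLLbb=2 HHNNLlBB=4 HHNNLlBb=8 HHNNLlbb=4 HHNNllBB=2 HHNNllBb=4 HHNNllbb=2 HHNnLLBB=2 HHNnLLBb=4 HHNnLLbb=2 HHNnLlBB=4 HHNnLlBb=8 HHNnLlbb=4 HHNnllBB=2 HHNnllBb=4 HHNnllbb=2 HhNNLLBB=4 HhNNLLBb=8 HhNNLLbb=4 HhNNLlBB=8 HhNNLlBb=16 HhNNLlbb=8 HhNNllBB=4 HhNNllBb=8 HhNNllbb=4 HhNnLLBB=4 HhNnLLBb=8 HhNnLLbb=4 HhNnLlBB=8 HhNnLlBb=16 HhNnLlbb=8 HhNnllBB=4 HhNnllBb=8 HhNnllbb=4 hhNNLLBB=2 hhNNLLBb=4 hhNNLLbb=2 hhNNLlBB=4 hhNNLlBb=8 hhNNLlbb=4 hhNNllBB=2 hhNNllBb=4 hhNNllbb=2 hhNnLLBB=2 hhNnLLBb=4 hhNnLLbb=2 hhNnLlBB=4 hhNnLlBb=8 hhNnLlbb=4 hhNnllBB=2 hhNnllBb=4 hhNnllbb=2
HhNNllbb hits 4/256; gcd=4; 4÷4/256÷4 = 1/64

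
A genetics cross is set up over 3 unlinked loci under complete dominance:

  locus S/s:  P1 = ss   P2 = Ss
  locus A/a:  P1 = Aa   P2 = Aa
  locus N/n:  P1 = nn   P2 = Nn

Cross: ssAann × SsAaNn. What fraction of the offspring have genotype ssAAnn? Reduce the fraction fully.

P(ssAAnn) = 1/16

ssAann gametes: sAn×4, san×4
SsAaNn gametes: SAN×1, SAn×1, SaN×1, San×1, sAN×1, sAn×1, saN×1, san×1
ssAann×SsAaNn grid (8·8=64): SsAANn=4 SsAAnn=4 SsAaNn=8 SsAann=8 SsaaNn=4 Ssaann=4 ssAANn=4 ssAAnn=4 ssAaNn=8 ssAann=8 ssaaNn=4 ssaann=4
ssAAnn hits 4/64; gcd=4; 4÷4/64÷4 = 1/16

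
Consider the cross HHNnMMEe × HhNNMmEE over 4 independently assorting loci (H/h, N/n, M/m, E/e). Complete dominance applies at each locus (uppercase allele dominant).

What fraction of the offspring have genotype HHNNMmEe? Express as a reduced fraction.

HHNnMMEe gametes: HNME×4, HNMe×4, HnME×4, HnMe×4
HhNNMmEE gametes: HNME×4, HNmE×4, hNME×4, hNmE×4
HHNnMMEe×HhNNMmEE grid (16·16=256): HHNNMMEE=16 HHNNMMEe=16 HHNNMmEE=16 HHNNMmEe=16 HHNnMMEE=16 HHNnMMEe=16 HHNnMmEE=16 HHNnMmEe=16 HhNNMMEE=16 HhNNMMEe=16 HhNNMmEE=16 HhNNMmEe=16 HhNnMMEE=16 HhNnMMEe=16 HhNnMmEE=16 HhNnMmEe=16
HHNNMmEe hits 16/256; gcd=16; 16÷16/256÷16 = 1/16

P(HHNNMmEe) = 1/16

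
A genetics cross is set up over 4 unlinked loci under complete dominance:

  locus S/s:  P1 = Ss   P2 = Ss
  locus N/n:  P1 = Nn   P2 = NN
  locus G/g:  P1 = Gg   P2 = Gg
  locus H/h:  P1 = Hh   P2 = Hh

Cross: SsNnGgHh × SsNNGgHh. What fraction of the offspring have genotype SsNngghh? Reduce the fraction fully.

P(SsNngghh) = 1/64

SsNnGgHh gametes: SNGH×1, SNGh×1, SNgH×1, SNgh×1, SnGH×1, SnGh×1, SngH×1, Sngh×1, sNGH×1, sNGh×1, sNgH×1, sNgh×1, snGH×1, snGh×1, sngH×1, sngh×1
SsNNGgHh gametes: SNGH×2, SNGh×2, SNgH×2, SNgh×2, sNGH×2, sNGh×2, sNgH×2, sNgh×2
SsNnGgHh×SsNNGgHh grid (16·16=256): SSNNGGHH=2 SSNNGGHh=4 SSNNGGhh=2 SSNNGgHH=4 SSNNGgHh=8 SSNNGghh=4 SSNNggHH=2 SSNNggHh=4 SSNNgghh=2 SSNnGGHH=2 SSNnGGHh=4 SSNnGGhh=2 SSNnGgHH=4 SSNnGgHh=8 SSNnGghh=4 SSNnggHH=2 SSNnggHh=4 SSNngghh=2 SsNNGGHH=4 SsNNGGHh=8 SsNNGGhh=4 SsNNGgHH=8 SsNNGgHh=16 SsNNGghh=8 SsNNggHH=4 SsNNggHh=8 SsNNgghh=4 SsNnGGHH=4 SsNnGGHh=8 SsNnGGhh=4 SsNnGgHH=8 SsNnGgHh=16 SsNnGghh=8 SsNnggHH=4 SsNnggHh=8 SsNngghh=4 ssNNGGHH=2 ssNNGGHh=4 ssNNGGhh=2 ssNNGgHH=4 ssNNGgHh=8 ssNNGghh=4 ssNNggHH=2 ssNNggHh=4 ssNNgghh=2 ssNnGGHH=2 ssNnGGHh=4 ssNnGGhh=2 ssNnGgHH=4 ssNnGgHh=8 ssNnGghh=4 ssNnggHH=2 ssNnggHh=4 ssNngghh=2
SsNngghh hits 4/256; gcd=4; 4÷4/256÷4 = 1/64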